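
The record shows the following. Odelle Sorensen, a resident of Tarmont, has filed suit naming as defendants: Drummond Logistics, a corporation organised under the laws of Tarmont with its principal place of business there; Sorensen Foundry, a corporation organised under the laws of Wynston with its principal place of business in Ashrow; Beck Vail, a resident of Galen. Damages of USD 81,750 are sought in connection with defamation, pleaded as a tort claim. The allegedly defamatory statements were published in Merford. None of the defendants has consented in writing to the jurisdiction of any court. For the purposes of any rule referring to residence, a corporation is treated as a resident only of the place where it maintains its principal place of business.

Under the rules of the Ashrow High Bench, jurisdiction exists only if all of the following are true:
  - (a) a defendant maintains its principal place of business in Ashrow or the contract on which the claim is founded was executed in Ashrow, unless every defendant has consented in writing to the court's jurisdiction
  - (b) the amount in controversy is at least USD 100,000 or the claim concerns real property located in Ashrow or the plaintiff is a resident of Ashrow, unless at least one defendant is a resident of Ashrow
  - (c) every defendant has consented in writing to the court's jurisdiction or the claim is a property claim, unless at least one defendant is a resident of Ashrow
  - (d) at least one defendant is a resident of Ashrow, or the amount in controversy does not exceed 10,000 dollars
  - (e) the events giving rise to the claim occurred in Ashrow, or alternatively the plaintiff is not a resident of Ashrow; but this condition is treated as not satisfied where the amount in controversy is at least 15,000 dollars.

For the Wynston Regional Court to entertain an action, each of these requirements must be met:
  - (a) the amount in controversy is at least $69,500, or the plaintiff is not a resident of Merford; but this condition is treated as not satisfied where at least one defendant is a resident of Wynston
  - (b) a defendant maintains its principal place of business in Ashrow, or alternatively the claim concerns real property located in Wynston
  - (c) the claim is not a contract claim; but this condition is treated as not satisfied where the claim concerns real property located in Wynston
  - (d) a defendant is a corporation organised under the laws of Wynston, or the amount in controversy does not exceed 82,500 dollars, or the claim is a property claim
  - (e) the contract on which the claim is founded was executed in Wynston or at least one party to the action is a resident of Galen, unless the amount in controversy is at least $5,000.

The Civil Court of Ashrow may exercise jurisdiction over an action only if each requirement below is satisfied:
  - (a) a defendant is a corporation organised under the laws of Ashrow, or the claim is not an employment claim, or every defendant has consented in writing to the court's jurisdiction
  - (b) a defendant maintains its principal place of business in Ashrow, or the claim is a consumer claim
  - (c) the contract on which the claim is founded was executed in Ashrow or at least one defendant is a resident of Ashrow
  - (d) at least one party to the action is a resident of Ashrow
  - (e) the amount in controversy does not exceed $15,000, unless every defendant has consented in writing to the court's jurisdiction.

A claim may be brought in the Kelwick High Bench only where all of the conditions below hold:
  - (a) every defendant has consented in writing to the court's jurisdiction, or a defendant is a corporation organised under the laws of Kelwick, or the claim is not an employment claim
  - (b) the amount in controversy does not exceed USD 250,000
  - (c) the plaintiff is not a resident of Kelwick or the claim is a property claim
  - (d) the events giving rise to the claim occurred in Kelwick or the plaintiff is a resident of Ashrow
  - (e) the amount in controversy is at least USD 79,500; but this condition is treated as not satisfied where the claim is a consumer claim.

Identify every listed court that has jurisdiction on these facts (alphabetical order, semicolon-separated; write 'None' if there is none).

the Wynston Regional Court

The Ashrow High Bench:
  (a) Sorensen Foundry has its principal place of business in Ashrow, so one alternative holds. Met.
  (b) The amount in controversy is 81,750 dollars, below the $100,000 floor; the claim does not concern real property; the plaintiff resides in Tarmont, not Ashrow — every alternative fails. But Sorensen Foundry resides in Ashrow, and the 'unless' clause therefore excuses the requirement. Condition met.
  (c) No such written consent has been filed; the claim is a tort claim, not a property claim — no alternative holds. The proviso rescues it, though: Sorensen Foundry resides in Ashrow. Satisfied.
  (d) Sorensen Foundry resides in Ashrow, so one alternative holds. Condition met.
  (e) The plaintiff resides in Tarmont, which is not Ashrow, which satisfies one of the alternatives. But the carve-out bites: the amount in controversy is $81,750, which meets the USD 15,000 floor. Not met.
  → Not every requirement is met — no jurisdiction.
The Wynston Regional Court:
  (a) The amount in controversy is USD 81,750, which meets the $69,500 floor, which satisfies one of the alternatives. And the carve-out is inapplicable — no defendant resides in Wynston (they reside in Tarmont, Ashrow, Galen). Condition met.
  (b) Sorensen Foundry has its principal place of business in Ashrow, so this disjunct is met. Met.
  (c) The claim is a tort claim, not a contract claim. The exception is not triggered, since the claim does not concern real property. Met.
  (d) Sorensen Foundry is organised under the laws of Wynston — that alternative is enough. Satisfied.
  (e) Beck Vail resides in Galen, so one alternative holds. Met.
  → All conditions met; jurisdiction exists.
The Civil Court of Ashrow:
  (a) The claim is a tort claim, not an employment claim — that alternative is enough. Condition met.
  (b) Sorensen Foundry has its principal place of business in Ashrow — that alternative is enough. Met.
  (c) Sorensen Foundry resides in Ashrow — that alternative is enough. Satisfied.
  (d) Sorensen Foundry resides in Ashrow. Condition met.
  (e) The amount in controversy is USD 81,750, above the USD 15,000 ceiling. And no such written consent has been filed, so the proviso does not save it. Not satisfied.
  → At least one condition fails; no jurisdiction.
The Kelwick High Bench:
  (a) The claim is a tort claim, not an employment claim, so this disjunct is met. Satisfied.
  (b) The amount in controversy is $81,750, within the $250,000 ceiling. Satisfied.
  (c) The plaintiff resides in Tarmont, which is not Kelwick, so this disjunct is met. Condition met.
  (d) The operative events occurred in Merford, not Kelwick; the plaintiff resides in Tarmont, not Ashrow — none of the alternatives is met. Condition not met.
  (e) The amount in controversy is 81,750 dollars, which meets the USD 79,500 floor. And the carve-out is inapplicable — the claim is a tort claim, not a consumer claim. Condition met.
  → No jurisdiction.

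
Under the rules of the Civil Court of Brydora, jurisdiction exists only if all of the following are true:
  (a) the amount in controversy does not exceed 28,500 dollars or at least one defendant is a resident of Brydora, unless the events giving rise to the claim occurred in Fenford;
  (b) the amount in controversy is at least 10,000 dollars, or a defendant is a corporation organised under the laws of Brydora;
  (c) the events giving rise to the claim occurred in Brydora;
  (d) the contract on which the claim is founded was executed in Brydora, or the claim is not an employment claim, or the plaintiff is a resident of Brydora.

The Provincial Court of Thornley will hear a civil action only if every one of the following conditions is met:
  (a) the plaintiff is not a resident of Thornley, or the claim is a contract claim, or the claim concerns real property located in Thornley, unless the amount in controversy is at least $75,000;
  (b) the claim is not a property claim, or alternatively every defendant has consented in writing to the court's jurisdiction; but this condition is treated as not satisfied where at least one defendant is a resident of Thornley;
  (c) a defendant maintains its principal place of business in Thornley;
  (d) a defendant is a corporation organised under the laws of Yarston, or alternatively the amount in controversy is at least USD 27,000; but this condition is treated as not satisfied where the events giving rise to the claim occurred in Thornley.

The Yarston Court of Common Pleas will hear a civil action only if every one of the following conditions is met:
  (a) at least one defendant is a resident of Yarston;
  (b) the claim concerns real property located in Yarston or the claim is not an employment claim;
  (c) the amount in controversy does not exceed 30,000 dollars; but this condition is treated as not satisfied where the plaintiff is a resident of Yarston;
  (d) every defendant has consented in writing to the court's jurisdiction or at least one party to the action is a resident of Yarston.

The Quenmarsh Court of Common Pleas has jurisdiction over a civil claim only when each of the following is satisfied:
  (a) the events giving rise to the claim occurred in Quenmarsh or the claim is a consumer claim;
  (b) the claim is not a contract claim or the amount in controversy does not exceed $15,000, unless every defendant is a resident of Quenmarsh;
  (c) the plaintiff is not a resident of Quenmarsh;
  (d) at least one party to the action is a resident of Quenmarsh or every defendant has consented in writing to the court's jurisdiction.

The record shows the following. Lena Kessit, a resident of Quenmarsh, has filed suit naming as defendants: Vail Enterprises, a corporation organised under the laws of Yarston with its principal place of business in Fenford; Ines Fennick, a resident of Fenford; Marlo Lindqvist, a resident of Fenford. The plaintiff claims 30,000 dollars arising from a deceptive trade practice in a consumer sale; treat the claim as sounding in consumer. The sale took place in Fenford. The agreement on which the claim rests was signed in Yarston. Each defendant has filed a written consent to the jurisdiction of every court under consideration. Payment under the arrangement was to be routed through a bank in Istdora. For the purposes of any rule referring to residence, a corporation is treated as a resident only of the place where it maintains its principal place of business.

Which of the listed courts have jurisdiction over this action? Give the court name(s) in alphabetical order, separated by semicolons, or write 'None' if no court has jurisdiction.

None

The Civil Court of Brydora:
  (a) The amount in controversy is USD 30,000, above the USD 28,500 ceiling; no defendant resides in Brydora (they reside in Fenford, Fenford, Fenford) — no alternative holds. The proviso rescues it, though: the operative events occurred in Fenford. Condition met.
  (b) The amount in controversy is $30,000, which meets the $10,000 floor, which satisfies one of the alternatives. Satisfied.
  (c) The operative events occurred in Fenford, not Brydora. Not satisfied.
  (d) The claim is a consumer claim, not an employment claim, which satisfies one of the alternatives. Met.
  → Not every requirement is met — no jurisdiction.
The Provincial Court of Thornley:
  (a) The plaintiff resides in Quenmarsh, which is not Thornley, so this disjunct is met. Satisfied.
  (b) The claim is a consumer claim, not a property claim — that alternative is enough. The carve-out does not apply: no defendant resides in Thornley (they reside in Fenford, Fenford, Fenford). Met.
  (c) The corporate defendant(s) have their principal place of business in Fenford, not Thornley. Condition not met.
  (d) Vail Enterprises is organised under the laws of Yarston, which satisfies one of the alternatives. And the carve-out is inapplicable — the operative events occurred in Fenford, not Thornley. Satisfied.
  → At least one condition fails; no jurisdiction.
The Yarston Court of Common Pleas:
  (a) No defendant resides in Yarston (they reside in Fenford, Fenford, Fenford). Fails.
  (b) The claim is a consumer claim, not an employment claim, so this disjunct is met. Satisfied.
  (c) The amount in controversy is 30,000 dollars, within the 30,000 dollars ceiling. And the carve-out is inapplicable — the plaintiff resides in Quenmarsh, not Yarston. Satisfied.
  (d) Every defendant has filed written consent, so this disjunct is met. Met.
  → Not every requirement is met — no jurisdiction.
The Quenmarsh Court of Common Pleas:
  (a) The claim is a consumer claim, so this disjunct is met. Satisfied.
  (b) The claim is a consumer claim, not a contract claim, so this disjunct is met. Met.
  (c) The plaintiff resides in Quenmarsh. Not met.
  (d) Lena Kessit resides in Quenmarsh, so one alternative holds. Condition met.
  → No jurisdiction.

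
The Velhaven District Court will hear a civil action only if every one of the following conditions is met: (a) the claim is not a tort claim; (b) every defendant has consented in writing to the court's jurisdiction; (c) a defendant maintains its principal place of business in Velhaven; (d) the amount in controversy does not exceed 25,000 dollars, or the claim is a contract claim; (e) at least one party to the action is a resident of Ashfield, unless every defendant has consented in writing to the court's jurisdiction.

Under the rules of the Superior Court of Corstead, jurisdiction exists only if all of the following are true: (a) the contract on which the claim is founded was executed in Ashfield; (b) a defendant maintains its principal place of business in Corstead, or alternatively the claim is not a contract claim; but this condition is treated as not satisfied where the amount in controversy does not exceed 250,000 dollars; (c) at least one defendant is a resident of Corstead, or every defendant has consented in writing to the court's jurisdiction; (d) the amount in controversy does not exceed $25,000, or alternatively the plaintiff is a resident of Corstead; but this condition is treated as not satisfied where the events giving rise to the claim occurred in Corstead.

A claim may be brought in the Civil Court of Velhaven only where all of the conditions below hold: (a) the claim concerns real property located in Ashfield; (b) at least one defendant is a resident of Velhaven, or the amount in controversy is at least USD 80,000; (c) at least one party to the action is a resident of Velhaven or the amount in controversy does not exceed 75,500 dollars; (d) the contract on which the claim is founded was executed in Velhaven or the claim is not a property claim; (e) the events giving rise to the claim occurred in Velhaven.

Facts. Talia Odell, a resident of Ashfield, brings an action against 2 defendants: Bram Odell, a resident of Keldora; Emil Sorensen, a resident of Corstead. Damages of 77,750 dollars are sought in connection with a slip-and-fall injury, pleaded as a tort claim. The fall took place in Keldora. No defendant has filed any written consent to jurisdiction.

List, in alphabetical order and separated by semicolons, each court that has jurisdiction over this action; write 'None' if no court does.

The Velhaven District Court:
  (a) The claim is a tort claim. Fails.
  (b) No such written consent has been filed. Not satisfied.
  (c) No defendant is a corporation. Not satisfied.
  (d) The amount in controversy is $77,750, above the $25,000 ceiling; the claim is a tort claim, not a contract claim — no alternative holds. Condition not met.
  (e) Talia Odell resides in Ashfield. Satisfied.
  → No jurisdiction.
The Superior Court of Corstead:
  (a) No contract (and hence no place of execution) is alleged. Not satisfied.
  (b) The claim is a tort claim, not a contract claim — that alternative is enough. But the carve-out bites: the amount in controversy is 77,750 dollars, within the USD 250,000 ceiling. Fails.
  (c) Emil Sorensen resides in Corstead, so one alternative holds. Satisfied.
  (d) The amount in controversy is USD 77,750, above the $25,000 ceiling; the plaintiff resides in Ashfield, not Corstead — no alternative holds. Fails.
  → No jurisdiction.
The Civil Court of Velhaven:
  (a) The claim does not concern real property. Not satisfied.
  (b) No defendant resides in Velhaven (they reside in Keldora, Corstead); the amount in controversy is 77,750 dollars, below the USD 80,000 floor — none of the alternatives is met. Fails.
  (c) No party resides in Velhaven; the amount in controversy is USD 77,750, above the $75,500 ceiling — none of the alternatives is met. Not satisfied.
  (d) The claim is a tort claim, not a property claim — that alternative is enough. Condition met.
  (e) The operative events occurred in Keldora, not Velhaven. Not satisfied.
  → No jurisdiction.

None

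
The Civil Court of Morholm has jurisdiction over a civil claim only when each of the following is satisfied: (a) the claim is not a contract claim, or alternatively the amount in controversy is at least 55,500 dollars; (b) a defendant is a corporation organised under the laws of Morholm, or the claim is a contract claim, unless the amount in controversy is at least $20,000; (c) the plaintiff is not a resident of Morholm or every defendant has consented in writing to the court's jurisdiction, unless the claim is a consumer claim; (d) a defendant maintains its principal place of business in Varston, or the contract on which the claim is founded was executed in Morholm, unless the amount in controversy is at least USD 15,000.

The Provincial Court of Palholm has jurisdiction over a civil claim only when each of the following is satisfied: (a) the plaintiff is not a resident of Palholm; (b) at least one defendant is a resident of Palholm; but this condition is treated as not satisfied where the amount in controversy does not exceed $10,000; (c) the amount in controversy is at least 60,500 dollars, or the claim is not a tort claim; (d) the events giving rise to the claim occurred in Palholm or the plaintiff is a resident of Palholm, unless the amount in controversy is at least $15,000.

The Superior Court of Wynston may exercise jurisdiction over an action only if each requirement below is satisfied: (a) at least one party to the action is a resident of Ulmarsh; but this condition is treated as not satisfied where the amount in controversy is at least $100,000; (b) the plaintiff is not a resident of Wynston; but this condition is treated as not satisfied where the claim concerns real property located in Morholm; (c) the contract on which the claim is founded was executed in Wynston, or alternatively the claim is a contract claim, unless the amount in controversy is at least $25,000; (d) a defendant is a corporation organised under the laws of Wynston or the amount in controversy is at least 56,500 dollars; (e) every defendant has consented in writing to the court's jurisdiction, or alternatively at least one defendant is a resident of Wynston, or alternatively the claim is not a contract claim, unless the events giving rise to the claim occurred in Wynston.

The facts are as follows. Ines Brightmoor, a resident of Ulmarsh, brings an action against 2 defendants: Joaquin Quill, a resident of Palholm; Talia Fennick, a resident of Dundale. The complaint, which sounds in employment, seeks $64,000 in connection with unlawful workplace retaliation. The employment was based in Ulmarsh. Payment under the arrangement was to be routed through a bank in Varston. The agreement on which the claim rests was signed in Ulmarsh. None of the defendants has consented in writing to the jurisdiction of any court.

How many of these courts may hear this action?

3

The Civil Court of Morholm:
  (a) The claim is an employment claim, not a contract claim, which satisfies one of the alternatives. Satisfied.
  (b) No defendant is a corporation; the claim is an employment claim, not a contract claim — no alternative holds. However, the amount in controversy is 64,000 dollars, which meets the USD 20,000 floor, so the 'unless' proviso supplies this condition. Condition met.
  (c) The plaintiff resides in Ulmarsh, which is not Morholm, so this disjunct is met. Condition met.
  (d) No defendant is a corporation; the contract was executed in Ulmarsh, not Morholm — none of the alternatives is met. However, the amount in controversy is $64,000, which meets the USD 15,000 floor, so the 'unless' proviso supplies this condition. Satisfied.
  → All conditions met; jurisdiction exists.
The Provincial Court of Palholm:
  (a) The plaintiff resides in Ulmarsh, which is not Palholm. Met.
  (b) Joaquin Quill resides in Palholm. And the carve-out is inapplicable — the amount in controversy is 64,000 dollars, above the $10,000 ceiling. Satisfied.
  (c) The amount in controversy is $64,000, which meets the 60,500 dollars floor, which satisfies one of the alternatives. Met.
  (d) The operative events occurred in Ulmarsh, not Palholm; the plaintiff resides in Ulmarsh, not Palholm — every alternative fails. However, the amount in controversy is $64,000, which meets the USD 15,000 floor, so the 'unless' proviso supplies this condition. Met.
  → Jurisdiction lies.
The Superior Court of Wynston:
  (a) Ines Brightmoor resides in Ulmarsh. The exception is not triggered, since the amount in controversy is USD 64,000, below the 100,000 dollars floor. Satisfied.
  (b) The plaintiff resides in Ulmarsh, which is not Wynston. The carve-out does not apply: the claim does not concern real property. Condition met.
  (c) The contract was executed in Ulmarsh, not Wynston; the claim is an employment claim, not a contract claim — no alternative holds. The proviso rescues it, though: the amount in controversy is $64,000, which meets the 25,000 dollars floor. Condition met.
  (d) The amount in controversy is 64,000 dollars, which meets the $56,500 floor, so this disjunct is met. Satisfied.
  (e) The claim is an employment claim, not a contract claim — that alternative is enough. Met.
  → Every requirement is satisfied — jurisdiction.
Courts with jurisdiction: the Civil Court of Morholm, the Provincial Court of Palholm, the Superior Court of Wynston — 3 in total.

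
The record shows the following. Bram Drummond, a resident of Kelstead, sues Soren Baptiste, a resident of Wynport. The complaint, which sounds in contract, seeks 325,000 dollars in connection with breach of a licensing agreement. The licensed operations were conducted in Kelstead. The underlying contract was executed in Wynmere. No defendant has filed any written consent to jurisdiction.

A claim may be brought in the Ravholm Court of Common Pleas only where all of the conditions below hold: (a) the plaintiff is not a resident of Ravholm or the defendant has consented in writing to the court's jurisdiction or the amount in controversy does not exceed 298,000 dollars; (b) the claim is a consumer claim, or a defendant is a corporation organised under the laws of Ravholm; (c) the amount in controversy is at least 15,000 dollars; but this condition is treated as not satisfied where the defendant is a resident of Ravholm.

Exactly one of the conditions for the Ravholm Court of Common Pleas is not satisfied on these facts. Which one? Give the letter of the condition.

(b)

The Ravholm Court of Common Pleas:
  (a) The plaintiff resides in Kelstead, which is not Ravholm, so one alternative holds. Met.
  (b) The claim is a contract claim, not a consumer claim; no defendant is a corporation — no alternative holds. Not met.
  (c) The amount in controversy is $325,000, which meets the 15,000 dollars floor. And the carve-out is inapplicable — the defendant resides in Wynport, not Ravholm. Satisfied.
Only condition (b) fails.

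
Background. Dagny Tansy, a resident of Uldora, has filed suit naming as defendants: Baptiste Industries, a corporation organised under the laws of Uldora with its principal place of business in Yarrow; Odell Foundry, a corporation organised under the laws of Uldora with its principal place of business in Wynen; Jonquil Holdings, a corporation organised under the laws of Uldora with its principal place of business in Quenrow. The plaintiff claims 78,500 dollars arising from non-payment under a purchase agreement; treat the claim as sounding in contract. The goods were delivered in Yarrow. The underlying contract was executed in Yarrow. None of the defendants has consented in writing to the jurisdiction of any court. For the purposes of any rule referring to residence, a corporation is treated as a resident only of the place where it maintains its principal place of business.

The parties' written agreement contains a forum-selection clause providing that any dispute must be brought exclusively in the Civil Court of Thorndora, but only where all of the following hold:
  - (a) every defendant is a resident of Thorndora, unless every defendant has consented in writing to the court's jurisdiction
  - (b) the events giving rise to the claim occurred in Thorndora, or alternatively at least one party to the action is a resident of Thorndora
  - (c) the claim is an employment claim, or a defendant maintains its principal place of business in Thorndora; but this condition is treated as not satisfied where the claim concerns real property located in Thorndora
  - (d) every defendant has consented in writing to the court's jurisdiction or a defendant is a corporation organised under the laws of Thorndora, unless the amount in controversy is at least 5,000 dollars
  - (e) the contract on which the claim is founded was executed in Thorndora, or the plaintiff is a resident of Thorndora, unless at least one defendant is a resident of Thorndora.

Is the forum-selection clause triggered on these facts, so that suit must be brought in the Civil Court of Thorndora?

The Civil Court of Thorndora:
  (a) The defendants reside as follows — Baptiste Industries in Yarrow, Odell Foundry in Wynen, Jonquil Holdings in Quenrow — not all in Thorndora. Nor does the 'unless' clause help: no such written consent has been filed. Not met.
  (b) The operative events occurred in Yarrow, not Thorndora; no party resides in Thorndora — none of the alternatives is met. Not met.
  (c) The claim is a contract claim, not an employment claim; the corporate defendant(s) have their principal place of business in Quenrow, Wynen, Yarrow, not Thorndora — none of the alternatives is met. Fails.
  (d) No such written consent has been filed; the corporate defendant(s) are organised in Uldora, not Thorndora — no alternative holds. But the amount in controversy is USD 78,500, which meets the USD 5,000 floor, and the 'unless' clause therefore excuses the requirement. Satisfied.
  (e) The contract was executed in Yarrow, not Thorndora; the plaintiff resides in Uldora, not Thorndora — none of the alternatives is met. Nor does the 'unless' clause help: no defendant resides in Thorndora (they reside in Yarrow, Wynen, Quenrow). Condition not met.
  → Forum clause is not triggered.

No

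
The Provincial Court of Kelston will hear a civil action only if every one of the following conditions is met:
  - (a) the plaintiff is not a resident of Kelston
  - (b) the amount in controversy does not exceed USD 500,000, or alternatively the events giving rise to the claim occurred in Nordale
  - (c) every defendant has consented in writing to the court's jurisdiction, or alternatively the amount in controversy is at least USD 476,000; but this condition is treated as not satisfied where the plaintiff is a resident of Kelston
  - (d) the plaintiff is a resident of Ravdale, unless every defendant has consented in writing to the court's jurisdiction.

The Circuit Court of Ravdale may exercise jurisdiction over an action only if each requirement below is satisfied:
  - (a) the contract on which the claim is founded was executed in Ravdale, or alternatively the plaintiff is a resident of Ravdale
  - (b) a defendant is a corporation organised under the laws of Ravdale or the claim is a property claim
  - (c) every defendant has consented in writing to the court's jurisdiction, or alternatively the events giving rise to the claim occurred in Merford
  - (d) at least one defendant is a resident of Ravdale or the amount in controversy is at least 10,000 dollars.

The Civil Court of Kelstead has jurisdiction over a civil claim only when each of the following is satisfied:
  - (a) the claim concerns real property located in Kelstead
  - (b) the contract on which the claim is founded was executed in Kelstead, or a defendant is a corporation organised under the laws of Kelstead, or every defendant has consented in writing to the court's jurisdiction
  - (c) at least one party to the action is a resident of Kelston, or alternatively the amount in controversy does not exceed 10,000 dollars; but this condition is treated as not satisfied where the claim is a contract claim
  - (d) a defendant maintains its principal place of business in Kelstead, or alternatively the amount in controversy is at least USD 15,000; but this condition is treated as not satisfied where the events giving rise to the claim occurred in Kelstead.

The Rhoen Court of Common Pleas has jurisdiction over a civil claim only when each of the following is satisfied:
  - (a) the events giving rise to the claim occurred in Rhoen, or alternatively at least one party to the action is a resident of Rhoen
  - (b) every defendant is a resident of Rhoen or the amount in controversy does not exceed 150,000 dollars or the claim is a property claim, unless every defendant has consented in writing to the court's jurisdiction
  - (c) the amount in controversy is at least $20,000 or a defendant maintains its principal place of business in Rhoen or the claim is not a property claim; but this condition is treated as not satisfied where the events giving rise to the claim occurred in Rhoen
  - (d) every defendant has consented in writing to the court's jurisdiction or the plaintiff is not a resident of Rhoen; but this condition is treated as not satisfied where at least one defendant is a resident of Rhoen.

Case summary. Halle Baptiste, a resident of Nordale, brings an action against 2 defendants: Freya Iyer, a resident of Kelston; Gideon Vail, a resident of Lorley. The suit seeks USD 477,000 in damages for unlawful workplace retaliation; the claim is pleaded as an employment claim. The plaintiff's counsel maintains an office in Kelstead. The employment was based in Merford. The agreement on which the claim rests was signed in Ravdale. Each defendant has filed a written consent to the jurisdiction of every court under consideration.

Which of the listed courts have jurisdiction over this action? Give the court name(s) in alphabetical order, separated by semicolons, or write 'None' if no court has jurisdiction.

The Provincial Court of Kelston:
  (a) The plaintiff resides in Nordale, which is not Kelston. Met.
  (b) The amount in controversy is USD 477,000, within the $500,000 ceiling — that alternative is enough. Met.
  (c) Every defendant has filed written consent, which satisfies one of the alternatives. The exception is not triggered, since the plaintiff resides in Nordale, not Kelston. Met.
  (d) The plaintiff resides in Nordale, not Ravdale. But every defendant has filed written consent, and the 'unless' clause therefore excuses the requirement. Satisfied.
  → Jurisdiction lies.
The Circuit Court of Ravdale:
  (a) The contract was executed in Ravdale, so this disjunct is met. Condition met.
  (b) No defendant is a corporation; the claim is an employment claim, not a property claim — none of the alternatives is met. Not met.
  (c) Every defendant has filed written consent, so this disjunct is met. Met.
  (d) The amount in controversy is 477,000 dollars, which meets the 10,000 dollars floor, so one alternative holds. Met.
  → No jurisdiction.
The Civil Court of Kelstead:
  (a) The claim does not concern real property. Fails.
  (b) Every defendant has filed written consent, which satisfies one of the alternatives. Condition met.
  (c) Freya Iyer resides in Kelston, so one alternative holds. The exception is not triggered, since the claim is an employment claim, not a contract claim. Satisfied.
  (d) The amount in controversy is 477,000 dollars, which meets the USD 15,000 floor, so this disjunct is met. The exception is not triggered, since the operative events occurred in Merford, not Kelstead. Met.
  → Not every requirement is met — no jurisdiction.
The Rhoen Court of Common Pleas:
  (a) The operative events occurred in Merford, not Rhoen; no party resides in Rhoen — no alternative holds. Not satisfied.
  (b) The defendants reside as follows — Freya Iyer in Kelston, Gideon Vail in Lorley — not all in Rhoen; the amount in controversy is $477,000, above the $150,000 ceiling; the claim is an employment claim, not a property claim — every alternative fails. But every defendant has filed written consent, and the 'unless' clause therefore excuses the requirement. Met.
  (c) The amount in controversy is USD 477,000, which meets the USD 20,000 floor, which satisfies one of the alternatives. The exception is not triggered, since the operative events occurred in Merford, not Rhoen. Met.
  (d) Every defendant has filed written consent, so one alternative holds. The carve-out does not apply: no defendant resides in Rhoen (they reside in Kelston, Lorley). Condition met.
  → Not every requirement is met — no jurisdiction.

the Provincial Court of Kelston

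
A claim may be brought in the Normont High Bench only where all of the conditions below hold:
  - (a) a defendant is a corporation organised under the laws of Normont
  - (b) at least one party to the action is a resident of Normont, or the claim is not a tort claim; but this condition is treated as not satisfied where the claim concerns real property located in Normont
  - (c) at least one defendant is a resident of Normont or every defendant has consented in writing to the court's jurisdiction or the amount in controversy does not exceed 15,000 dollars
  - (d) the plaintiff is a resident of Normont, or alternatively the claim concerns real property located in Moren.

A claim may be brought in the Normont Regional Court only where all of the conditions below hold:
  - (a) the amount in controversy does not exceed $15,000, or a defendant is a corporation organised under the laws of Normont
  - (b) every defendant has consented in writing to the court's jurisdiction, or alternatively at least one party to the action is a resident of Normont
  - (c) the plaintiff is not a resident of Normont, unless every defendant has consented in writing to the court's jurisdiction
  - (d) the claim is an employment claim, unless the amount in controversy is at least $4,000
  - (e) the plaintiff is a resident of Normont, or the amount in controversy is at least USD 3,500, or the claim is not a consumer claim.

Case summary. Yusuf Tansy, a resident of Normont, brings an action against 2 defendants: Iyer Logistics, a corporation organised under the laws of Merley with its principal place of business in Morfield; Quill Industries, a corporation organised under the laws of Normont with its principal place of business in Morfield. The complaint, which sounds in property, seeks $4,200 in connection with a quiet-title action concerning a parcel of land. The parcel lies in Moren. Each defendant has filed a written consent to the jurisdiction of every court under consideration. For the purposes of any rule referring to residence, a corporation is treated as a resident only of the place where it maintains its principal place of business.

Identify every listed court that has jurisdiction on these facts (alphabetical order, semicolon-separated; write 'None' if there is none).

The Normont High Bench:
  (a) Quill Industries is organised under the laws of Normont. Condition met.
  (b) Yusuf Tansy resides in Normont, so this disjunct is met. The exception is not triggered, since the property lies in Moren, not Normont. Met.
  (c) Every defendant has filed written consent — that alternative is enough. Met.
  (d) The plaintiff resides in Normont, so one alternative holds. Satisfied.
  → All conditions met; jurisdiction exists.
The Normont Regional Court:
  (a) The amount in controversy is $4,200, within the $15,000 ceiling, which satisfies one of the alternatives. Condition met.
  (b) Every defendant has filed written consent, so one alternative holds. Condition met.
  (c) The plaintiff resides in Normont. However, every defendant has filed written consent, so the 'unless' proviso supplies this condition. Met.
  (d) The claim is a property claim, not an employment claim. However, the amount in controversy is 4,200 dollars, which meets the $4,000 floor, so the 'unless' proviso supplies this condition. Satisfied.
  (e) The plaintiff resides in Normont, so this disjunct is met. Met.
  → All conditions met; jurisdiction exists.

the Normont High Bench; the Normont Regional Court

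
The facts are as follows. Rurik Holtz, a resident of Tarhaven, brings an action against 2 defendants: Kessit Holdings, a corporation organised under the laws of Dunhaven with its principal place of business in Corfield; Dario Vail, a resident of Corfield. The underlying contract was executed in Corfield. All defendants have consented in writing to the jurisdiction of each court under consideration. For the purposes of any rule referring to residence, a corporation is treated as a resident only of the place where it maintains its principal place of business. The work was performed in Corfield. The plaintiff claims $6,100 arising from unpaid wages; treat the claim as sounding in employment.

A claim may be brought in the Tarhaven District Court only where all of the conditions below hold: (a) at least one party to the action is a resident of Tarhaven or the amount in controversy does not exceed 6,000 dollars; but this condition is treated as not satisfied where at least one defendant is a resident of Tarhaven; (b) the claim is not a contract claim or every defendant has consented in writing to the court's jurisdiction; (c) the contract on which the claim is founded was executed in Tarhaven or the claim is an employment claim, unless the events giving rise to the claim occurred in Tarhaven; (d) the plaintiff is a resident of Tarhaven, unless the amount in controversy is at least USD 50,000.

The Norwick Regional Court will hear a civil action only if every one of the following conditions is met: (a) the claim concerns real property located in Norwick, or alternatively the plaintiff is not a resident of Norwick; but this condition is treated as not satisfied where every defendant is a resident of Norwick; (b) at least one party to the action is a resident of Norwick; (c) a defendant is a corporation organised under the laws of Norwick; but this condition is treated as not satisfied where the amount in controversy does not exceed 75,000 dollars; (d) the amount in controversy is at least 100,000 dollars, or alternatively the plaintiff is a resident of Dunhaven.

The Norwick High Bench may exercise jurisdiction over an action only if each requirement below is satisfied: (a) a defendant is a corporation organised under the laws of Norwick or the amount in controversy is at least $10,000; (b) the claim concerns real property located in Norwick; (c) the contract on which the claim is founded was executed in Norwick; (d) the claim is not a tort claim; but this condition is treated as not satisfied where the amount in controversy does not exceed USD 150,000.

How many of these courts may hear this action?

1

The Tarhaven District Court:
  (a) Rurik Holtz resides in Tarhaven, so one alternative holds. And the carve-out is inapplicable — no defendant resides in Tarhaven (they reside in Corfield, Corfield). Condition met.
  (b) The claim is an employment claim, not a contract claim, so this disjunct is met. Met.
  (c) The claim is an employment claim, so this disjunct is met. Satisfied.
  (d) The plaintiff resides in Tarhaven. Met.
  → All conditions met; jurisdiction exists.
The Norwick Regional Court:
  (a) The plaintiff resides in Tarhaven, which is not Norwick — that alternative is enough. The exception is not triggered, since the defendants reside as follows — Kessit Holdings in Corfield, Dario Vail in Corfield — not all in Norwick. Satisfied.
  (b) No party resides in Norwick. Fails.
  (c) The corporate defendant(s) are organised in Dunhaven, not Norwick. Condition not met.
  (d) The amount in controversy is $6,100, below the USD 100,000 floor; the plaintiff resides in Tarhaven, not Dunhaven — every alternative fails. Not met.
  → The court lacks jurisdiction.
The Norwick High Bench:
  (a) The corporate defendant(s) are organised in Dunhaven, not Norwick; the amount in controversy is 6,100 dollars, below the $10,000 floor — every alternative fails. Not met.
  (b) The claim does not concern real property. Not met.
  (c) The contract was executed in Corfield, not Norwick. Not satisfied.
  (d) The claim is an employment claim, not a tort claim. But the amount in controversy is 6,100 dollars, within the USD 150,000 ceiling, triggering the carve-out and defeating this condition. Condition not met.
  → At least one condition fails; no jurisdiction.
Courts with jurisdiction: the Tarhaven District Court — 1 in total.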